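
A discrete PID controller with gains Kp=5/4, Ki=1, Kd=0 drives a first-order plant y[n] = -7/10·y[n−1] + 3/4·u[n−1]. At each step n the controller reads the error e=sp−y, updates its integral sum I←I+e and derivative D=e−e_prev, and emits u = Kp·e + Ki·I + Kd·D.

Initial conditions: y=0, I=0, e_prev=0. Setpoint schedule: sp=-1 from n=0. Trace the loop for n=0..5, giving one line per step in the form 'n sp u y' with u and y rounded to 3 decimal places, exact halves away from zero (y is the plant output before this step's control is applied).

(exact arithmetic carried between steps; '≈' marks a value shown rounded to 6 d.p. or computed from one; I and e_prev carry over from the previous line; the table rounds u and y to 3 d.p., halves away from zero)
n=0: y=0, sp=-1, e=sp−y=-1; I=-1, D=e−e_prev=-1; u=5/4·(-1)+1·(-1)+0·(-1)=-2.25; next y=-7/10·0+3/4·(-2.25)=-1.6875
n=1: y=-1.6875, sp=-1, e=sp−y=0.6875; I=-0.3125, D=e−e_prev=1.6875; u=5/4·0.6875+1·(-0.3125)+0·1.6875=0.546875; next y=-7/10·(-1.6875)+3/4·0.546875≈1.591406
n=2: y≈1.591406, sp=-1, e=sp−y≈-2.591406; I≈-2.903906, D=e−e_prev≈-3.278906; u=5/4·(-2.591406)+1·(-2.903906)+0·(-3.278906)≈-6.143164; next y=-7/10·1.591406+3/4·(-6.143164)≈-5.721357
n=3: y≈-5.721357, sp=-1, e=sp−y≈4.721357; I≈1.817451, D=e−e_prev≈7.312764; u=5/4·4.721357+1·1.817451+0·7.312764≈7.719148; next y=-7/10·(-5.721357)+3/4·7.719148≈9.794311
n=4: y≈9.794311, sp=-1, e=sp−y≈-10.794311; I≈-8.976860, D=e−e_prev≈-15.515669; u=5/4·(-10.794311)+1·(-8.976860)+0·(-15.515669)≈-22.469749; next y=-7/10·9.794311+3/4·(-22.469749)≈-23.708330
n=5: y≈-23.708330, sp=-1, e=sp−y≈22.708330; I≈13.731470, D=e−e_prev≈33.502641; u=5/4·22.708330+1·13.731470+0·33.502641≈42.116881; next y=-7/10·(-23.708330)+3/4·42.116881≈48.183492

0 -1 -2.250 0.000
1 -1 0.547 -1.688
2 -1 -6.143 1.591
3 -1 7.719 -5.721
4 -1 -22.470 9.794
5 -1 42.117 -23.708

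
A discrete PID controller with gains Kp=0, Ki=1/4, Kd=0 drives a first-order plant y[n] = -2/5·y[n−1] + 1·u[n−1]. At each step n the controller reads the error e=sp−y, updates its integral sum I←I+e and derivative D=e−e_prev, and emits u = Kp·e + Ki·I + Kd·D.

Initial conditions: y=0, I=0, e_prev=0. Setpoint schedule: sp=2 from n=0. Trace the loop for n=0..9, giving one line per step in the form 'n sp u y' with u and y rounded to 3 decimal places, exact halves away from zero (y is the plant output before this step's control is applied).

(exact arithmetic carried between steps; '≈' marks a value shown rounded to 6 d.p. or computed from one; I and e_prev carry over from the previous line; the table rounds u and y to 3 d.p., halves away from zero)
n=0: y=0, sp=2, e=sp−y=2; I=2, D=e−e_prev=2; u=0·2+1/4·2+0·2=0.5; next y=-2/5·0+1·0.5=0.5
n=1: y=0.5, sp=2, e=sp−y=1.5; I=3.5, D=e−e_prev=-0.5; u=0·1.5+1/4·3.5+0·(-0.5)=0.875; next y=-2/5·0.5+1·0.875=0.675
n=2: y=0.675, sp=2, e=sp−y=1.325; I=4.825, D=e−e_prev=-0.175; u=0·1.325+1/4·4.825+0·(-0.175)=1.20625; next y=-2/5·0.675+1·1.20625=0.93625
n=3: y=0.93625, sp=2, e=sp−y=1.06375; I=5.88875, D=e−e_prev=-0.26125; u=0·1.06375+1/4·5.88875+0·(-0.26125)≈1.472188; next y=-2/5·0.93625+1·1.472188≈1.097688
n=4: y≈1.097688, sp=2, e=sp−y≈0.902313; I≈6.791063, D=e−e_prev≈-0.161438; u=0·0.902313+1/4·6.791063+0·(-0.161438)≈1.697766; next y=-2/5·1.097688+1·1.697766≈1.258691
n=5: y≈1.258691, sp=2, e=sp−y≈0.741309; I≈7.532372, D=e−e_prev≈-0.161003; u=0·0.741309+1/4·7.532372+0·(-0.161003)≈1.883093; next y=-2/5·1.258691+1·1.883093≈1.379617
n=6: y≈1.379617, sp=2, e=sp−y≈0.620383; I≈8.152755, D=e−e_prev≈-0.120926; u=0·0.620383+1/4·8.152755+0·(-0.120926)≈2.038189; next y=-2/5·1.379617+1·2.038189≈1.486342
n=7: y≈1.486342, sp=2, e=sp−y≈0.513658; I≈8.666413, D=e−e_prev≈-0.106725; u=0·0.513658+1/4·8.666413+0·(-0.106725)≈2.166603; next y=-2/5·1.486342+1·2.166603≈1.572066
n=8: y≈1.572066, sp=2, e=sp−y≈0.427934; I≈9.094347, D=e−e_prev≈-0.085724; u=0·0.427934+1/4·9.094347+0·(-0.085724)≈2.273587; next y=-2/5·1.572066+1·2.273587≈1.644760
n=9: y≈1.644760, sp=2, e=sp−y≈0.355240; I≈9.449587, D=e−e_prev≈-0.072694; u=0·0.355240+1/4·9.449587+0·(-0.072694)≈2.362397; next y=-2/5·1.644760+1·2.362397≈1.704493

0 2 0.500 0.000
1 2 0.875 0.500
2 2 1.206 0.675
3 2 1.472 0.936
4 2 1.698 1.098
5 2 1.883 1.259
6 2 2.038 1.380
7 2 2.167 1.486
8 2 2.274 1.572
9 2 2.362 1.645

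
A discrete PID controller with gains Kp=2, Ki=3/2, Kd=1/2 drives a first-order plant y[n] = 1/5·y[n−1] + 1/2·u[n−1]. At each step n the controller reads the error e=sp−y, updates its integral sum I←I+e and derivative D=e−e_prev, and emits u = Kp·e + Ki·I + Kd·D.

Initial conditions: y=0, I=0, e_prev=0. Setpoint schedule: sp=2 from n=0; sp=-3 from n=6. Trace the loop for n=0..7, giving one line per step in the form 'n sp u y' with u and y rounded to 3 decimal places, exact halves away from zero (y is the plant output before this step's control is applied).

(exact arithmetic carried between steps; '≈' marks a value shown rounded to 6 d.p. or computed from one; I and e_prev carry over from the previous line; the table rounds u and y to 3 d.p., halves away from zero)
n=0: y=0, sp=2, e=sp−y=2; I=2, D=e−e_prev=2; u=2·2+3/2·2+1/2·2=8; next y=1/5·0+1/2·8=4
n=1: y=4, sp=2, e=sp−y=-2; I=0, D=e−e_prev=-4; u=2·(-2)+3/2·0+1/2·(-4)=-6; next y=1/5·4+1/2·(-6)=-2.2
n=2: y=-2.2, sp=2, e=sp−y=4.2; I=4.2, D=e−e_prev=6.2; u=2·4.2+3/2·4.2+1/2·6.2=17.8; next y=1/5·(-2.2)+1/2·17.8=8.46
n=3: y=8.46, sp=2, e=sp−y=-6.46; I=-2.26, D=e−e_prev=-10.66; u=2·(-6.46)+3/2·(-2.26)+1/2·(-10.66)=-21.64; next y=1/5·8.46+1/2·(-21.64)=-9.128
n=4: y=-9.128, sp=2, e=sp−y=11.128; I=8.868, D=e−e_prev=17.588; u=2·11.128+3/2·8.868+1/2·17.588=44.352; next y=1/5·(-9.128)+1/2·44.352=20.3504
n=5: y=20.3504, sp=2, e=sp−y=-18.3504; I=-9.4824, D=e−e_prev=-29.4784; u=2·(-18.3504)+3/2·(-9.4824)+1/2·(-29.4784)=-65.6636; next y=1/5·20.3504+1/2·(-65.6636)=-28.76172
n=6: y=-28.76172, sp=-3, e=sp−y=25.76172; I=16.27932, D=e−e_prev=44.11212; u=2·25.76172+3/2·16.27932+1/2·44.11212=97.99848; next y=1/5·(-28.76172)+1/2·97.99848=43.246896
n=7: y=43.246896, sp=-3, e=sp−y=-46.246896; I=-29.967576, D=e−e_prev=-72.008616; u=2·(-46.246896)+3/2·(-29.967576)+1/2·(-72.008616)=-173.449464; next y=1/5·43.246896+1/2·(-173.449464)≈-78.075353

0 2 8.000 0.000
1 2 -6.000 4.000
2 2 17.800 -2.200
3 2 -21.640 8.460
4 2 44.352 -9.128
5 2 -65.664 20.350
6 -3 97.998 -28.762
7 -3 -173.449 43.247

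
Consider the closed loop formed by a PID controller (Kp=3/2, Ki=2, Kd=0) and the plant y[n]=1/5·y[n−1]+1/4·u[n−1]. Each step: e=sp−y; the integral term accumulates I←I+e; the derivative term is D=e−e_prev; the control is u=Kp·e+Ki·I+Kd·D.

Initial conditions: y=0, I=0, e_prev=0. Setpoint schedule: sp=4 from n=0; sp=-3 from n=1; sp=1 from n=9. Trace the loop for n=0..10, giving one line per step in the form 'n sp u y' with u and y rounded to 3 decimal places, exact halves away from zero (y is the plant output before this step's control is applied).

(exact arithmetic carried between steps; '≈' marks a value shown rounded to 6 d.p. or computed from one; I and e_prev carry over from the previous line; the table rounds u and y to 3 d.p., halves away from zero)
n=0: y=0, sp=4, e=sp−y=4; I=4, D=e−e_prev=4; u=3/2·4+2·4+0·4=14; next y=1/5·0+1/4·14=3.5
n=1: y=3.5, sp=-3, e=sp−y=-6.5; I=-2.5, D=e−e_prev=-10.5; u=3/2·(-6.5)+2·(-2.5)+0·(-10.5)=-14.75; next y=1/5·3.5+1/4·(-14.75)=-2.9875
n=2: y=-2.9875, sp=-3, e=sp−y=-0.0125; I=-2.5125, D=e−e_prev=6.4875; u=3/2·(-0.0125)+2·(-2.5125)+0·6.4875=-5.04375; next y=1/5·(-2.9875)+1/4·(-5.04375)≈-1.858438
n=3: y≈-1.858438, sp=-3, e=sp−y≈-1.141563; I≈-3.654063, D=e−e_prev≈-1.129063; u=3/2·(-1.141563)+2·(-3.654063)+0·(-1.129063)≈-9.020469; next y=1/5·(-1.858438)+1/4·(-9.020469)≈-2.626805
n=4: y≈-2.626805, sp=-3, e=sp−y≈-0.373195; I≈-4.027258, D=e−e_prev≈0.768367; u=3/2·(-0.373195)+2·(-4.027258)+0·0.768367≈-8.614309; next y=1/5·(-2.626805)+1/4·(-8.614309)≈-2.678938
n=5: y≈-2.678938, sp=-3, e=sp−y≈-0.321062; I≈-4.348320, D=e−e_prev≈0.052133; u=3/2·(-0.321062)+2·(-4.348320)+0·0.052133≈-9.178232; next y=1/5·(-2.678938)+1/4·(-9.178232)≈-2.830346
n=6: y≈-2.830346, sp=-3, e=sp−y≈-0.169654; I≈-4.517974, D=e−e_prev≈0.151408; u=3/2·(-0.169654)+2·(-4.517974)+0·0.151408≈-9.290430; next y=1/5·(-2.830346)+1/4·(-9.290430)≈-2.888677
n=7: y≈-2.888677, sp=-3, e=sp−y≈-0.111323; I≈-4.629298, D=e−e_prev≈0.058331; u=3/2·(-0.111323)+2·(-4.629298)+0·0.058331≈-9.425580; next y=1/5·(-2.888677)+1/4·(-9.425580)≈-2.934130
n=8: y≈-2.934130, sp=-3, e=sp−y≈-0.065870; I≈-4.695167, D=e−e_prev≈0.045454; u=3/2·(-0.065870)+2·(-4.695167)+0·0.045454≈-9.489139; next y=1/5·(-2.934130)+1/4·(-9.489139)≈-2.959111
n=9: y≈-2.959111, sp=1, e=sp−y≈3.959111; I≈-0.736056, D=e−e_prev≈4.024980; u=3/2·3.959111+2·(-0.736056)+0·4.024980≈4.466553; next y=1/5·(-2.959111)+1/4·4.466553≈0.524816
n=10: y≈0.524816, sp=1, e=sp−y≈0.475184; I≈-0.260873, D=e−e_prev≈-3.483927; u=3/2·0.475184+2·(-0.260873)+0·(-3.483927)≈0.191031; next y=1/5·0.524816+1/4·0.191031≈0.152721

0 4 14.000 0.000
1 -3 -14.750 3.500
2 -3 -5.044 -2.988
3 -3 -9.020 -1.858
4 -3 -8.614 -2.627
5 -3 -9.178 -2.679
6 -3 -9.290 -2.830
7 -3 -9.426 -2.889
8 -3 -9.489 -2.934
9 1 4.467 -2.959
10 1 0.191 0.525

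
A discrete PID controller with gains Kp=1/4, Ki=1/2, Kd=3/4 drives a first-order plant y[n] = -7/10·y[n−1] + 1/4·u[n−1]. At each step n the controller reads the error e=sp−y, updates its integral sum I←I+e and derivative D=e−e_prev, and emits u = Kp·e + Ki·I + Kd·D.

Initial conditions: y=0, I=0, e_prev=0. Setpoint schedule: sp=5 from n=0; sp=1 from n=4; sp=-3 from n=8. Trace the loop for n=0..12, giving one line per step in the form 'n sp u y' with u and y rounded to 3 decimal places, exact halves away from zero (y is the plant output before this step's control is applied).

0 5 7.500 0.000
1 5 3.438 1.875
2 5 9.898 -0.453
3 5 6.012 2.792
4 1 8.414 -0.451
5 1 5.401 2.419
6 1 10.989 -0.343
7 1 4.592 2.988
8 -3 5.993 -0.943
9 -3 0.364 2.158
10 -3 5.478 -1.420
11 -3 -3.671 2.364
12 -3 3.889 -2.572

(exact arithmetic carried between steps; '≈' marks a value shown rounded to 6 d.p. or computed from one; I and e_prev carry over from the previous line; the table rounds u and y to 3 d.p., halves away from zero)
n=0: y=0, sp=5, e=sp−y=5; I=5, D=e−e_prev=5; u=1/4·5+1/2·5+3/4·5=7.5; next y=-7/10·0+1/4·7.5=1.875
n=1: y=1.875, sp=5, e=sp−y=3.125; I=8.125, D=e−e_prev=-1.875; u=1/4·3.125+1/2·8.125+3/4·(-1.875)=3.4375; next y=-7/10·1.875+1/4·3.4375=-0.453125
n=2: y=-0.453125, sp=5, e=sp−y=5.453125; I=13.578125, D=e−e_prev=2.328125; u=1/4·5.453125+1/2·13.578125+3/4·2.328125≈9.898438; next y=-7/10·(-0.453125)+1/4·9.898438≈2.791797
n=3: y≈2.791797, sp=5, e=sp−y≈2.208203; I≈15.786328, D=e−e_prev≈-3.244922; u=1/4·2.208203+1/2·15.786328+3/4·(-3.244922)≈6.011523; next y=-7/10·2.791797+1/4·6.011523≈-0.451377
n=4: y≈-0.451377, sp=1, e=sp−y≈1.451377; I≈17.237705, D=e−e_prev≈-0.756826; u=1/4·1.451377+1/2·17.237705+3/4·(-0.756826)≈8.414077; next y=-7/10·(-0.451377)+1/4·8.414077≈2.419483
n=5: y≈2.419483, sp=1, e=sp−y≈-1.419483; I≈15.818222, D=e−e_prev≈-2.870860; u=1/4·(-1.419483)+1/2·15.818222+3/4·(-2.870860)≈5.401095; next y=-7/10·2.419483+1/4·5.401095≈-0.343364
n=6: y≈-0.343364, sp=1, e=sp−y≈1.343364; I≈17.161586, D=e−e_prev≈2.762848; u=1/4·1.343364+1/2·17.161586+3/4·2.762848≈10.988770; next y=-7/10·(-0.343364)+1/4·10.988770≈2.987548
n=7: y≈2.987548, sp=1, e=sp−y≈-1.987548; I≈15.174039, D=e−e_prev≈-3.330912; u=1/4·(-1.987548)+1/2·15.174039+3/4·(-3.330912)≈4.591948; next y=-7/10·2.987548+1/4·4.591948≈-0.943296
n=8: y≈-0.943296, sp=-3, e=sp−y≈-2.056704; I≈13.117335, D=e−e_prev≈-0.069156; u=1/4·(-2.056704)+1/2·13.117335+3/4·(-0.069156)≈5.992624; next y=-7/10·(-0.943296)+1/4·5.992624≈2.158463
n=9: y≈2.158463, sp=-3, e=sp−y≈-5.158463; I≈7.958872, D=e−e_prev≈-3.101760; u=1/4·(-5.158463)+1/2·7.958872+3/4·(-3.101760)≈0.363500; next y=-7/10·2.158463+1/4·0.363500≈-1.420049
n=10: y≈-1.420049, sp=-3, e=sp−y≈-1.579951; I≈6.378921, D=e−e_prev≈3.578513; u=1/4·(-1.579951)+1/2·6.378921+3/4·3.578513≈5.478357; next y=-7/10·(-1.420049)+1/4·5.478357≈2.363624
n=11: y≈2.363624, sp=-3, e=sp−y≈-5.363624; I≈1.015297, D=e−e_prev≈-3.783673; u=1/4·(-5.363624)+1/2·1.015297+3/4·(-3.783673)≈-3.671012; next y=-7/10·2.363624+1/4·(-3.671012)≈-2.572290
n=12: y≈-2.572290, sp=-3, e=sp−y≈-0.427710; I≈0.587587, D=e−e_prev≈4.935914; u=1/4·(-0.427710)+1/2·0.587587+3/4·4.935914≈3.888801; next y=-7/10·(-2.572290)+1/4·3.888801≈2.772803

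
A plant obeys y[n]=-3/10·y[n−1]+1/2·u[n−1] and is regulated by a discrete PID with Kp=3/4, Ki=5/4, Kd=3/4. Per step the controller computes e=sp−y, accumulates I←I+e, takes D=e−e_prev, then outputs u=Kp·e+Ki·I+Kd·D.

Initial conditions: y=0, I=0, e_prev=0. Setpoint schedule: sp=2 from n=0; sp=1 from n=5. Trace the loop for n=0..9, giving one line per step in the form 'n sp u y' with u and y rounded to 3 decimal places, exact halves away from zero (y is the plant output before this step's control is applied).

(exact arithmetic carried between steps; '≈' marks a value shown rounded to 6 d.p. or computed from one; I and e_prev carry over from the previous line; the table rounds u and y to 3 d.p., halves away from zero)
n=0: y=0, sp=2, e=sp−y=2; I=2, D=e−e_prev=2; u=3/4·2+5/4·2+3/4·2=5.5; next y=-3/10·0+1/2·5.5=2.75
n=1: y=2.75, sp=2, e=sp−y=-0.75; I=1.25, D=e−e_prev=-2.75; u=3/4·(-0.75)+5/4·1.25+3/4·(-2.75)=-1.0625; next y=-3/10·2.75+1/2·(-1.0625)=-1.35625
n=2: y=-1.35625, sp=2, e=sp−y=3.35625; I=4.60625, D=e−e_prev=4.10625; u=3/4·3.35625+5/4·4.60625+3/4·4.10625≈11.354688; next y=-3/10·(-1.35625)+1/2·11.354688≈6.084219
n=3: y≈6.084219, sp=2, e=sp−y≈-4.084219; I≈0.522031, D=e−e_prev≈-7.440469; u=3/4·(-4.084219)+5/4·0.522031+3/4·(-7.440469)≈-7.990977; next y=-3/10·6.084219+1/2·(-7.990977)≈-5.820754
n=4: y≈-5.820754, sp=2, e=sp−y≈7.820754; I≈8.342785, D=e−e_prev≈11.904973; u=3/4·7.820754+5/4·8.342785+3/4·11.904973≈25.222776; next y=-3/10·(-5.820754)+1/2·25.222776≈14.357614
n=5: y≈14.357614, sp=1, e=sp−y≈-13.357614; I≈-5.014829, D=e−e_prev≈-21.178368; u=3/4·(-13.357614)+5/4·(-5.014829)+3/4·(-21.178368)≈-32.170523; next y=-3/10·14.357614+1/2·(-32.170523)≈-20.392546
n=6: y≈-20.392546, sp=1, e=sp−y≈21.392546; I≈16.377717, D=e−e_prev≈34.750160; u=3/4·21.392546+5/4·16.377717+3/4·34.750160≈62.579176; next y=-3/10·(-20.392546)+1/2·62.579176≈37.407352
n=7: y≈37.407352, sp=1, e=sp−y≈-36.407352; I≈-20.029635, D=e−e_prev≈-57.799898; u=3/4·(-36.407352)+5/4·(-20.029635)+3/4·(-57.799898)≈-95.692481; next y=-3/10·37.407352+1/2·(-95.692481)≈-59.068446
n=8: y≈-59.068446, sp=1, e=sp−y≈60.068446; I≈40.038811, D=e−e_prev≈96.475798; u=3/4·60.068446+5/4·40.038811+3/4·96.475798≈167.456696; next y=-3/10·(-59.068446)+1/2·167.456696≈101.448882
n=9: y≈101.448882, sp=1, e=sp−y≈-100.448882; I≈-60.410071, D=e−e_prev≈-160.517328; u=3/4·(-100.448882)+5/4·(-60.410071)+3/4·(-160.517328)≈-271.237246; next y=-3/10·101.448882+1/2·(-271.237246)≈-166.053288

0 2 5.500 0.000
1 2 -1.063 2.750
2 2 11.355 -1.356
3 2 -7.991 6.084
4 2 25.223 -5.821
5 1 -32.171 14.358
6 1 62.579 -20.393
7 1 -95.692 37.407
8 1 167.457 -59.068
9 1 -271.237 101.449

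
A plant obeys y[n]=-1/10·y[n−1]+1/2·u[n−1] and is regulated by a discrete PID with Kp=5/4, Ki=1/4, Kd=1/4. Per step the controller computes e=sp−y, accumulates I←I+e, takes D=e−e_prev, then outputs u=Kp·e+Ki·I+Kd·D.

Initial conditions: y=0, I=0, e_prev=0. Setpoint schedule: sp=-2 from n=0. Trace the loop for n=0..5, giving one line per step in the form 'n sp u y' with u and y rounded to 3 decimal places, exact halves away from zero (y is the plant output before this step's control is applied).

0 -2 -3.500 0.000
1 -2 -0.438 -1.750
2 -2 -3.923 -0.044
3 -2 -0.637 -1.957
4 -2 -4.337 -0.123
5 -2 -0.789 -2.156

(exact arithmetic carried between steps; '≈' marks a value shown rounded to 6 d.p. or computed from one; I and e_prev carry over from the previous line; the table rounds u and y to 3 d.p., halves away from zero)
n=0: y=0, sp=-2, e=sp−y=-2; I=-2, D=e−e_prev=-2; u=5/4·(-2)+1/4·(-2)+1/4·(-2)=-3.5; next y=-1/10·0+1/2·(-3.5)=-1.75
n=1: y=-1.75, sp=-2, e=sp−y=-0.25; I=-2.25, D=e−e_prev=1.75; u=5/4·(-0.25)+1/4·(-2.25)+1/4·1.75=-0.4375; next y=-1/10·(-1.75)+1/2·(-0.4375)=-0.04375
n=2: y=-0.04375, sp=-2, e=sp−y=-1.95625; I=-4.20625, D=e−e_prev=-1.70625; u=5/4·(-1.95625)+1/4·(-4.20625)+1/4·(-1.70625)≈-3.923438; next y=-1/10·(-0.04375)+1/2·(-3.923438)≈-1.957344
n=3: y≈-1.957344, sp=-2, e=sp−y≈-0.042656; I≈-4.248906, D=e−e_prev≈1.913594; u=5/4·(-0.042656)+1/4·(-4.248906)+1/4·1.913594≈-0.637148; next y=-1/10·(-1.957344)+1/2·(-0.637148)≈-0.122840
n=4: y≈-0.122840, sp=-2, e=sp−y≈-1.877160; I≈-6.126066, D=e−e_prev≈-1.834504; u=5/4·(-1.877160)+1/4·(-6.126066)+1/4·(-1.834504)≈-4.336593; next y=-1/10·(-0.122840)+1/2·(-4.336593)≈-2.156012
n=5: y≈-2.156012, sp=-2, e=sp−y≈0.156012; I≈-5.970054, D=e−e_prev≈2.033173; u=5/4·0.156012+1/4·(-5.970054)+1/4·2.033173≈-0.789205; next y=-1/10·(-2.156012)+1/2·(-0.789205)≈-0.179001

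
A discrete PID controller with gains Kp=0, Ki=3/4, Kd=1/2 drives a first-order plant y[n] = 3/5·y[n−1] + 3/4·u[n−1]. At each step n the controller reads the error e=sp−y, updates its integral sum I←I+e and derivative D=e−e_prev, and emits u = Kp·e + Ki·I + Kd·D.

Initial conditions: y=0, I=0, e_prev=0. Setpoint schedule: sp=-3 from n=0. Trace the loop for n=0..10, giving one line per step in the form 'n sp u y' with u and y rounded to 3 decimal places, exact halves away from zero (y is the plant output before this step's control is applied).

(exact arithmetic carried between steps; '≈' marks a value shown rounded to 6 d.p. or computed from one; I and e_prev carry over from the previous line; the table rounds u and y to 3 d.p., halves away from zero)
n=0: y=0, sp=-3, e=sp−y=-3; I=-3, D=e−e_prev=-3; u=0·(-3)+3/4·(-3)+1/2·(-3)=-3.75; next y=3/5·0+3/4·(-3.75)=-2.8125
n=1: y=-2.8125, sp=-3, e=sp−y=-0.1875; I=-3.1875, D=e−e_prev=2.8125; u=0·(-0.1875)+3/4·(-3.1875)+1/2·2.8125=-0.984375; next y=3/5·(-2.8125)+3/4·(-0.984375)≈-2.425781
n=2: y≈-2.425781, sp=-3, e=sp−y≈-0.574219; I≈-3.761719, D=e−e_prev≈-0.386719; u=0·(-0.574219)+3/4·(-3.761719)+1/2·(-0.386719)≈-3.014648; next y=3/5·(-2.425781)+3/4·(-3.014648)≈-3.716455
n=3: y≈-3.716455, sp=-3, e=sp−y≈0.716455; I≈-3.045264, D=e−e_prev≈1.290674; u=0·0.716455+3/4·(-3.045264)+1/2·1.290674≈-1.638611; next y=3/5·(-3.716455)+3/4·(-1.638611)≈-3.458831
n=4: y≈-3.458831, sp=-3, e=sp−y≈0.458831; I≈-2.586432, D=e−e_prev≈-0.257624; u=0·0.458831+3/4·(-2.586432)+1/2·(-0.257624)≈-2.068636; next y=3/5·(-3.458831)+3/4·(-2.068636)≈-3.626776
n=5: y≈-3.626776, sp=-3, e=sp−y≈0.626776; I≈-1.959657, D=e−e_prev≈0.167945; u=0·0.626776+3/4·(-1.959657)+1/2·0.167945≈-1.385770; next y=3/5·(-3.626776)+3/4·(-1.385770)≈-3.215393
n=6: y≈-3.215393, sp=-3, e=sp−y≈0.215393; I≈-1.744263, D=e−e_prev≈-0.411383; u=0·0.215393+3/4·(-1.744263)+1/2·(-0.411383)≈-1.513889; next y=3/5·(-3.215393)+3/4·(-1.513889)≈-3.064653
n=7: y≈-3.064653, sp=-3, e=sp−y≈0.064653; I≈-1.679611, D=e−e_prev≈-0.150740; u=0·0.064653+3/4·(-1.679611)+1/2·(-0.150740)≈-1.335078; next y=3/5·(-3.064653)+3/4·(-1.335078)≈-2.840100
n=8: y≈-2.840100, sp=-3, e=sp−y≈-0.159900; I≈-1.839510, D=e−e_prev≈-0.224552; u=0·(-0.159900)+3/4·(-1.839510)+1/2·(-0.224552)≈-1.491909; next y=3/5·(-2.840100)+3/4·(-1.491909)≈-2.822992
n=9: y≈-2.822992, sp=-3, e=sp−y≈-0.177008; I≈-2.016519, D=e−e_prev≈-0.017108; u=0·(-0.177008)+3/4·(-2.016519)+1/2·(-0.017108)≈-1.520943; next y=3/5·(-2.822992)+3/4·(-1.520943)≈-2.834502
n=10: y≈-2.834502, sp=-3, e=sp−y≈-0.165498; I≈-2.182016, D=e−e_prev≈0.011511; u=0·(-0.165498)+3/4·(-2.182016)+1/2·0.011511≈-1.630757; next y=3/5·(-2.834502)+3/4·(-1.630757)≈-2.923769

0 -3 -3.750 0.000
1 -3 -0.984 -2.813
2 -3 -3.015 -2.426
3 -3 -1.639 -3.716
4 -3 -2.069 -3.459
5 -3 -1.386 -3.627
6 -3 -1.514 -3.215
7 -3 -1.335 -3.065
8 -3 -1.492 -2.840
9 -3 -1.521 -2.823
10 -3 -1.631 -2.835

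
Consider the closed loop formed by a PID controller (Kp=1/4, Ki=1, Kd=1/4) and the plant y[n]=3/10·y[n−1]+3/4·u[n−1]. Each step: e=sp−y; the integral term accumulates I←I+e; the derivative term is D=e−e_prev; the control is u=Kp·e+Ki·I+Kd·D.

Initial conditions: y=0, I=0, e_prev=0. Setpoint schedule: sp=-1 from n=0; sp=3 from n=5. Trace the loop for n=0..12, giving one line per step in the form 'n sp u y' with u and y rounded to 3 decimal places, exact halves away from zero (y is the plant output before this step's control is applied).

(exact arithmetic carried between steps; '≈' marks a value shown rounded to 6 d.p. or computed from one; I and e_prev carry over from the previous line; the table rounds u and y to 3 d.p., halves away from zero)
n=0: y=0, sp=-1, e=sp−y=-1; I=-1, D=e−e_prev=-1; u=1/4·(-1)+1·(-1)+1/4·(-1)=-1.5; next y=3/10·0+3/4·(-1.5)=-1.125
n=1: y=-1.125, sp=-1, e=sp−y=0.125; I=-0.875, D=e−e_prev=1.125; u=1/4·0.125+1·(-0.875)+1/4·1.125=-0.5625; next y=3/10·(-1.125)+3/4·(-0.5625)=-0.759375
n=2: y=-0.759375, sp=-1, e=sp−y=-0.240625; I=-1.115625, D=e−e_prev=-0.365625; u=1/4·(-0.240625)+1·(-1.115625)+1/4·(-0.365625)≈-1.267188; next y=3/10·(-0.759375)+3/4·(-1.267188)≈-1.178203
n=3: y≈-1.178203, sp=-1, e=sp−y≈0.178203; I≈-0.937422, D=e−e_prev≈0.418828; u=1/4·0.178203+1·(-0.937422)+1/4·0.418828≈-0.788164; next y=3/10·(-1.178203)+3/4·(-0.788164)≈-0.944584
n=4: y≈-0.944584, sp=-1, e=sp−y≈-0.055416; I≈-0.992838, D=e−e_prev≈-0.233619; u=1/4·(-0.055416)+1·(-0.992838)+1/4·(-0.233619)≈-1.065097; next y=3/10·(-0.944584)+3/4·(-1.065097)≈-1.082198
n=5: y≈-1.082198, sp=3, e=sp−y≈4.082198; I≈3.089360, D=e−e_prev≈4.137614; u=1/4·4.082198+1·3.089360+1/4·4.137614≈5.144313; next y=3/10·(-1.082198)+3/4·5.144313≈3.533575
n=6: y≈3.533575, sp=3, e=sp−y≈-0.533575; I≈2.555785, D=e−e_prev≈-4.615773; u=1/4·(-0.533575)+1·2.555785+1/4·(-4.615773)≈1.268448; next y=3/10·3.533575+3/4·1.268448≈2.011408
n=7: y≈2.011408, sp=3, e=sp−y≈0.988592; I≈3.544376, D=e−e_prev≈1.522167; u=1/4·0.988592+1·3.544376+1/4·1.522167≈4.172066; next y=3/10·2.011408+3/4·4.172066≈3.732472
n=8: y≈3.732472, sp=3, e=sp−y≈-0.732472; I≈2.811904, D=e−e_prev≈-1.721064; u=1/4·(-0.732472)+1·2.811904+1/4·(-1.721064)≈2.198520; next y=3/10·3.732472+3/4·2.198520≈2.768632
n=9: y≈2.768632, sp=3, e=sp−y≈0.231368; I≈3.043272, D=e−e_prev≈0.963840; u=1/4·0.231368+1·3.043272+1/4·0.963840≈3.342074; next y=3/10·2.768632+3/4·3.342074≈3.337145
n=10: y≈3.337145, sp=3, e=sp−y≈-0.337145; I≈2.706127, D=e−e_prev≈-0.568514; u=1/4·(-0.337145)+1·2.706127+1/4·(-0.568514)≈2.479712; next y=3/10·3.337145+3/4·2.479712≈2.860928
n=11: y≈2.860928, sp=3, e=sp−y≈0.139072; I≈2.845199, D=e−e_prev≈0.476218; u=1/4·0.139072+1·2.845199+1/4·0.476218≈2.999022; next y=3/10·2.860928+3/4·2.999022≈3.107545
n=12: y≈3.107545, sp=3, e=sp−y≈-0.107545; I≈2.737655, D=e−e_prev≈-0.246617; u=1/4·(-0.107545)+1·2.737655+1/4·(-0.246617)≈2.649114; next y=3/10·3.107545+3/4·2.649114≈2.919099

0 -1 -1.500 0.000
1 -1 -0.563 -1.125
2 -1 -1.267 -0.759
3 -1 -0.788 -1.178
4 -1 -1.065 -0.945
5 3 5.144 -1.082
6 3 1.268 3.534
7 3 4.172 2.011
8 3 2.199 3.732
9 3 3.342 2.769
10 3 2.480 3.337
11 3 2.999 2.861
12 3 2.649 3.108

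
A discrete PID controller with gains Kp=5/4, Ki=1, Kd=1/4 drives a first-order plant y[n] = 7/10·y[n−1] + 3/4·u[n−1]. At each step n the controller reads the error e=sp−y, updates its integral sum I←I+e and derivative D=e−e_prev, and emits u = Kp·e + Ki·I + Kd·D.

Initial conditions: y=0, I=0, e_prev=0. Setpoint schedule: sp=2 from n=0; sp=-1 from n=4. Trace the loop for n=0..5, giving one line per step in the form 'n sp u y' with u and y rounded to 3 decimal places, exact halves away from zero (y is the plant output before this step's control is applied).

0 2 5.000 0.000
1 2 -2.875 3.750
2 2 4.516 0.469
3 2 -2.889 3.715
4 -1 -3.090 0.434
5 -1 1.525 -2.013

(exact arithmetic carried between steps; '≈' marks a value shown rounded to 6 d.p. or computed from one; I and e_prev carry over from the previous line; the table rounds u and y to 3 d.p., halves away from zero)
n=0: y=0, sp=2, e=sp−y=2; I=2, D=e−e_prev=2; u=5/4·2+1·2+1/4·2=5; next y=7/10·0+3/4·5=3.75
n=1: y=3.75, sp=2, e=sp−y=-1.75; I=0.25, D=e−e_prev=-3.75; u=5/4·(-1.75)+1·0.25+1/4·(-3.75)=-2.875; next y=7/10·3.75+3/4·(-2.875)=0.46875
n=2: y=0.46875, sp=2, e=sp−y=1.53125; I=1.78125, D=e−e_prev=3.28125; u=5/4·1.53125+1·1.78125+1/4·3.28125=4.515625; next y=7/10·0.46875+3/4·4.515625≈3.714844
n=3: y≈3.714844, sp=2, e=sp−y≈-1.714844; I≈0.066406, D=e−e_prev≈-3.246094; u=5/4·(-1.714844)+1·0.066406+1/4·(-3.246094)≈-2.888672; next y=7/10·3.714844+3/4·(-2.888672)≈0.433887
n=4: y≈0.433887, sp=-1, e=sp−y≈-1.433887; I≈-1.367480, D=e−e_prev≈0.280957; u=5/4·(-1.433887)+1·(-1.367480)+1/4·0.280957≈-3.089600; next y=7/10·0.433887+3/4·(-3.089600)≈-2.013479
n=5: y≈-2.013479, sp=-1, e=sp−y≈1.013479; I≈-0.354001, D=e−e_prev≈2.447366; u=5/4·1.013479+1·(-0.354001)+1/4·2.447366≈1.524689; next y=7/10·(-2.013479)+3/4·1.524689≈-0.265919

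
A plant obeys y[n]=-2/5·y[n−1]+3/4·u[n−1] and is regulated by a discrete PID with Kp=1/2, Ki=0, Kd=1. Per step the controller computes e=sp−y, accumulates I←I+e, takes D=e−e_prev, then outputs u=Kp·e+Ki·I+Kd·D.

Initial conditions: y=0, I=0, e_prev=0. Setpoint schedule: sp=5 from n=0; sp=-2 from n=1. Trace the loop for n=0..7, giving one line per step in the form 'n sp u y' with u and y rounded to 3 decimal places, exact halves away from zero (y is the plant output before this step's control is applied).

(exact arithmetic carried between steps; '≈' marks a value shown rounded to 6 d.p. or computed from one; I and e_prev carry over from the previous line; the table rounds u and y to 3 d.p., halves away from zero)
n=0: y=0, sp=5, e=sp−y=5; I=5, D=e−e_prev=5; u=1/2·5+0·5+1·5=7.5; next y=-2/5·0+3/4·7.5=5.625
n=1: y=5.625, sp=-2, e=sp−y=-7.625; I=-2.625, D=e−e_prev=-12.625; u=1/2·(-7.625)+0·(-2.625)+1·(-12.625)=-16.4375; next y=-2/5·5.625+3/4·(-16.4375)=-14.578125
n=2: y=-14.578125, sp=-2, e=sp−y=12.578125; I=9.953125, D=e−e_prev=20.203125; u=1/2·12.578125+0·9.953125+1·20.203125≈26.492188; next y=-2/5·(-14.578125)+3/4·26.492188≈25.700391
n=3: y≈25.700391, sp=-2, e=sp−y≈-27.700391; I≈-17.747266, D=e−e_prev≈-40.278516; u=1/2·(-27.700391)+0·(-17.747266)+1·(-40.278516)≈-54.128711; next y=-2/5·25.700391+3/4·(-54.128711)≈-50.876689
n=4: y≈-50.876689, sp=-2, e=sp−y≈48.876689; I≈31.129424, D=e−e_prev≈76.577080; u=1/2·48.876689+0·31.129424+1·76.577080≈101.015425; next y=-2/5·(-50.876689)+3/4·101.015425≈96.112244
n=5: y≈96.112244, sp=-2, e=sp−y≈-98.112244; I≈-66.982821, D=e−e_prev≈-146.988934; u=1/2·(-98.112244)+0·(-66.982821)+1·(-146.988934)≈-196.045056; next y=-2/5·96.112244+3/4·(-196.045056)≈-185.478690
n=6: y≈-185.478690, sp=-2, e=sp−y≈183.478690; I≈116.495869, D=e−e_prev≈281.590934; u=1/2·183.478690+0·116.495869+1·281.590934≈373.330279; next y=-2/5·(-185.478690)+3/4·373.330279≈354.189185
n=7: y≈354.189185, sp=-2, e=sp−y≈-356.189185; I≈-239.693316, D=e−e_prev≈-539.667875; u=1/2·(-356.189185)+0·(-239.693316)+1·(-539.667875)≈-717.762468; next y=-2/5·354.189185+3/4·(-717.762468)≈-679.997525

0 5 7.500 0.000
1 -2 -16.438 5.625
2 -2 26.492 -14.578
3 -2 -54.129 25.700
4 -2 101.015 -50.877
5 -2 -196.045 96.112
6 -2 373.330 -185.479
7 -2 -717.762 354.189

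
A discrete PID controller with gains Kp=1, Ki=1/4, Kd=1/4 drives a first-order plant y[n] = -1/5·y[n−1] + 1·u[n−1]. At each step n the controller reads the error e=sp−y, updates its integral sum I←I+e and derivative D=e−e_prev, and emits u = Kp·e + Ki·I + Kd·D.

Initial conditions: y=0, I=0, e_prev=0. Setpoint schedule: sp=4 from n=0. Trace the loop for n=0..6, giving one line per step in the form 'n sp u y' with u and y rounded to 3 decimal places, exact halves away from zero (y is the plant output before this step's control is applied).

(exact arithmetic carried between steps; '≈' marks a value shown rounded to 6 d.p. or computed from one; I and e_prev carry over from the previous line; the table rounds u and y to 3 d.p., halves away from zero)
n=0: y=0, sp=4, e=sp−y=4; I=4, D=e−e_prev=4; u=1·4+1/4·4+1/4·4=6; next y=-1/5·0+1·6=6
n=1: y=6, sp=4, e=sp−y=-2; I=2, D=e−e_prev=-6; u=1·(-2)+1/4·2+1/4·(-6)=-3; next y=-1/5·6+1·(-3)=-4.2
n=2: y=-4.2, sp=4, e=sp−y=8.2; I=10.2, D=e−e_prev=10.2; u=1·8.2+1/4·10.2+1/4·10.2=13.3; next y=-1/5·(-4.2)+1·13.3=14.14
n=3: y=14.14, sp=4, e=sp−y=-10.14; I=0.06, D=e−e_prev=-18.34; u=1·(-10.14)+1/4·0.06+1/4·(-18.34)=-14.71; next y=-1/5·14.14+1·(-14.71)=-17.538
n=4: y=-17.538, sp=4, e=sp−y=21.538; I=21.598, D=e−e_prev=31.678; u=1·21.538+1/4·21.598+1/4·31.678=34.857; next y=-1/5·(-17.538)+1·34.857=38.3646
n=5: y=38.3646, sp=4, e=sp−y=-34.3646; I=-12.7666, D=e−e_prev=-55.9026; u=1·(-34.3646)+1/4·(-12.7666)+1/4·(-55.9026)=-51.5319; next y=-1/5·38.3646+1·(-51.5319)=-59.20482
n=6: y=-59.20482, sp=4, e=sp−y=63.20482; I=50.43822, D=e−e_prev=97.56942; u=1·63.20482+1/4·50.43822+1/4·97.56942=100.20673; next y=-1/5·(-59.20482)+1·100.20673=112.047694

0 4 6.000 0.000
1 4 -3.000 6.000
2 4 13.300 -4.200
3 4 -14.710 14.140
4 4 34.857 -17.538
5 4 -51.532 38.365
6 4 100.207 -59.205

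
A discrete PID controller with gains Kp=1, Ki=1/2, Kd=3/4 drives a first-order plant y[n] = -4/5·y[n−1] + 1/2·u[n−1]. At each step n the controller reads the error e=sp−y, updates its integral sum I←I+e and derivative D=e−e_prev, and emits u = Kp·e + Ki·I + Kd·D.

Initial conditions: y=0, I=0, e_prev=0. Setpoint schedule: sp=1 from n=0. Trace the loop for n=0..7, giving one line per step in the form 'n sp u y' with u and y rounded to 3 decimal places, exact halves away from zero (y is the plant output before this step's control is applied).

0 1 2.250 0.000
1 1 -0.531 1.125
2 1 5.404 -1.166
3 1 -6.031 3.634
4 1 17.756 -5.923
5 1 -29.915 13.617
6 1 67.234 -25.851
7 1 -129.277 54.298

(exact arithmetic carried between steps; '≈' marks a value shown rounded to 6 d.p. or computed from one; I and e_prev carry over from the previous line; the table rounds u and y to 3 d.p., halves away from zero)
n=0: y=0, sp=1, e=sp−y=1; I=1, D=e−e_prev=1; u=1·1+1/2·1+3/4·1=2.25; next y=-4/5·0+1/2·2.25=1.125
n=1: y=1.125, sp=1, e=sp−y=-0.125; I=0.875, D=e−e_prev=-1.125; u=1·(-0.125)+1/2·0.875+3/4·(-1.125)=-0.53125; next y=-4/5·1.125+1/2·(-0.53125)=-1.165625
n=2: y=-1.165625, sp=1, e=sp−y=2.165625; I=3.040625, D=e−e_prev=2.290625; u=1·2.165625+1/2·3.040625+3/4·2.290625≈5.403906; next y=-4/5·(-1.165625)+1/2·5.403906≈3.634453
n=3: y≈3.634453, sp=1, e=sp−y≈-2.634453; I≈0.406172, D=e−e_prev≈-4.800078; u=1·(-2.634453)+1/2·0.406172+3/4·(-4.800078)≈-6.031426; next y=-4/5·3.634453+1/2·(-6.031426)≈-5.923275
n=4: y≈-5.923275, sp=1, e=sp−y≈6.923275; I≈7.329447, D=e−e_prev≈9.557729; u=1·6.923275+1/2·7.329447+3/4·9.557729≈17.756295; next y=-4/5·(-5.923275)+1/2·17.756295≈13.616768
n=5: y≈13.616768, sp=1, e=sp−y≈-12.616768; I≈-5.287321, D=e−e_prev≈-19.540043; u=1·(-12.616768)+1/2·(-5.287321)+3/4·(-19.540043)≈-29.915461; next y=-4/5·13.616768+1/2·(-29.915461)≈-25.851145
n=6: y≈-25.851145, sp=1, e=sp−y≈26.851145; I≈21.563824, D=e−e_prev≈39.467913; u=1·26.851145+1/2·21.563824+3/4·39.467913≈67.233992; next y=-4/5·(-25.851145)+1/2·67.233992≈54.297912
n=7: y≈54.297912, sp=1, e=sp−y≈-53.297912; I≈-31.734088, D=e−e_prev≈-80.149057; u=1·(-53.297912)+1/2·(-31.734088)+3/4·(-80.149057)≈-129.276748; next y=-4/5·54.297912+1/2·(-129.276748)≈-108.076703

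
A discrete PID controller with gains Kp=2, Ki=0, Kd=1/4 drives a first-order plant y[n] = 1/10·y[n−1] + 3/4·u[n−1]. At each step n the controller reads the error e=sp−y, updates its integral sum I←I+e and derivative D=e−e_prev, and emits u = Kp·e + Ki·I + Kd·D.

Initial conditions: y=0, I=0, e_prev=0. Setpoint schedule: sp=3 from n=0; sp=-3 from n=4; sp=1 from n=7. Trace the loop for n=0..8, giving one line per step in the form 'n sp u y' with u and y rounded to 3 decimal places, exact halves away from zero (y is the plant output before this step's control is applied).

(exact arithmetic carried between steps; '≈' marks a value shown rounded to 6 d.p. or computed from one; I and e_prev carry over from the previous line; the table rounds u and y to 3 d.p., halves away from zero)
n=0: y=0, sp=3, e=sp−y=3; I=3, D=e−e_prev=3; u=2·3+0·3+1/4·3=6.75; next y=1/10·0+3/4·6.75=5.0625
n=1: y=5.0625, sp=3, e=sp−y=-2.0625; I=0.9375, D=e−e_prev=-5.0625; u=2·(-2.0625)+0·0.9375+1/4·(-5.0625)=-5.390625; next y=1/10·5.0625+3/4·(-5.390625)≈-3.536719
n=2: y≈-3.536719, sp=3, e=sp−y≈6.536719; I≈7.474219, D=e−e_prev≈8.599219; u=2·6.536719+0·7.474219+1/4·8.599219≈15.223242; next y=1/10·(-3.536719)+3/4·15.223242≈11.063760
n=3: y≈11.063760, sp=3, e=sp−y≈-8.063760; I≈-0.589541, D=e−e_prev≈-14.600479; u=2·(-8.063760)+0·(-0.589541)+1/4·(-14.600479)≈-19.777639; next y=1/10·11.063760+3/4·(-19.777639)≈-13.726853
n=4: y≈-13.726853, sp=-3, e=sp−y≈10.726853; I≈10.137312, D=e−e_prev≈18.790613; u=2·10.726853+0·10.137312+1/4·18.790613≈26.151360; next y=1/10·(-13.726853)+3/4·26.151360≈18.240835
n=5: y≈18.240835, sp=-3, e=sp−y≈-21.240835; I≈-11.103522, D=e−e_prev≈-31.967688; u=2·(-21.240835)+0·(-11.103522)+1/4·(-31.967688)≈-50.473591; next y=1/10·18.240835+3/4·(-50.473591)≈-36.031110
n=6: y≈-36.031110, sp=-3, e=sp−y≈33.031110; I≈21.927588, D=e−e_prev≈54.271945; u=2·33.031110+0·21.927588+1/4·54.271945≈79.630206; next y=1/10·(-36.031110)+3/4·79.630206≈56.119544
n=7: y≈56.119544, sp=1, e=sp−y≈-55.119544; I≈-33.191956, D=e−e_prev≈-88.150654; u=2·(-55.119544)+0·(-33.191956)+1/4·(-88.150654)≈-132.276751; next y=1/10·56.119544+3/4·(-132.276751)≈-93.595609
n=8: y≈-93.595609, sp=1, e=sp−y≈94.595609; I≈61.403653, D=e−e_prev≈149.715153; u=2·94.595609+0·61.403653+1/4·149.715153≈226.620006; next y=1/10·(-93.595609)+3/4·226.620006≈160.605444

0 3 6.750 0.000
1 3 -5.391 5.063
2 3 15.223 -3.537
3 3 -19.778 11.064
4 -3 26.151 -13.727
5 -3 -50.474 18.241
6 -3 79.630 -36.031
7 1 -132.277 56.120
8 1 226.620 -93.596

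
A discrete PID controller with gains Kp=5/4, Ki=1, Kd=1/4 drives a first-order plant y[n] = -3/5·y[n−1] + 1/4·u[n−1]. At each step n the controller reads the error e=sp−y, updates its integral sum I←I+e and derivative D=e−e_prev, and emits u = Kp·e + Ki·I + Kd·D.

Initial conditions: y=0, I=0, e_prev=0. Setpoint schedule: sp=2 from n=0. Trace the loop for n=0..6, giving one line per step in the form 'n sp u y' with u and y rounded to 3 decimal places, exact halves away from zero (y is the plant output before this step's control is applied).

(exact arithmetic carried between steps; '≈' marks a value shown rounded to 6 d.p. or computed from one; I and e_prev carry over from the previous line; the table rounds u and y to 3 d.p., halves away from zero)
n=0: y=0, sp=2, e=sp−y=2; I=2, D=e−e_prev=2; u=5/4·2+1·2+1/4·2=5; next y=-3/5·0+1/4·5=1.25
n=1: y=1.25, sp=2, e=sp−y=0.75; I=2.75, D=e−e_prev=-1.25; u=5/4·0.75+1·2.75+1/4·(-1.25)=3.375; next y=-3/5·1.25+1/4·3.375=0.09375
n=2: y=0.09375, sp=2, e=sp−y=1.90625; I=4.65625, D=e−e_prev=1.15625; u=5/4·1.90625+1·4.65625+1/4·1.15625=7.328125; next y=-3/5·0.09375+1/4·7.328125≈1.775781
n=3: y≈1.775781, sp=2, e=sp−y≈0.224219; I≈4.880469, D=e−e_prev≈-1.682031; u=5/4·0.224219+1·4.880469+1/4·(-1.682031)≈4.740234; next y=-3/5·1.775781+1/4·4.740234≈0.119590
n=4: y≈0.119590, sp=2, e=sp−y≈1.880410; I≈6.760879, D=e−e_prev≈1.656191; u=5/4·1.880410+1·6.760879+1/4·1.656191≈9.525439; next y=-3/5·0.119590+1/4·9.525439≈2.309606
n=5: y≈2.309606, sp=2, e=sp−y≈-0.309606; I≈6.451273, D=e−e_prev≈-2.190016; u=5/4·(-0.309606)+1·6.451273+1/4·(-2.190016)≈5.516761; next y=-3/5·2.309606+1/4·5.516761≈-0.006573
n=6: y≈-0.006573, sp=2, e=sp−y≈2.006573; I≈8.457846, D=e−e_prev≈2.316179; u=5/4·2.006573+1·8.457846+1/4·2.316179≈11.545107; next y=-3/5·(-0.006573)+1/4·11.545107≈2.890221

0 2 5.000 0.000
1 2 3.375 1.250
2 2 7.328 0.094
3 2 4.740 1.776
4 2 9.525 0.120
5 2 5.517 2.310
6 2 11.545 -0.007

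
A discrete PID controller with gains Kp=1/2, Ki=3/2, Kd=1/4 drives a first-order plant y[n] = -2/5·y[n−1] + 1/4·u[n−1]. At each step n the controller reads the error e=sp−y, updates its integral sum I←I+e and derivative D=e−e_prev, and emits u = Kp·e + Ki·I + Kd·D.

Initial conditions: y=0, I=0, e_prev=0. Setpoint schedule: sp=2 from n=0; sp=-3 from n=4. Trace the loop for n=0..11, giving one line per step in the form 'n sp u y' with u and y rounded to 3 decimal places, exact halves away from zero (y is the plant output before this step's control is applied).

0 2 4.500 0.000
1 2 4.469 1.125
2 2 7.093 0.667
3 2 7.089 1.506
4 -3 -2.453 1.170
5 -3 -2.477 -1.081
6 -3 -7.931 -0.187
7 -3 -8.054 -1.908
8 -3 -11.602 -1.250
9 -3 -11.475 -2.400
10 -3 -13.768 -1.909
11 -3 -13.550 -2.679

(exact arithmetic carried between steps; '≈' marks a value shown rounded to 6 d.p. or computed from one; I and e_prev carry over from the previous line; the table rounds u and y to 3 d.p., halves away from zero)
n=0: y=0, sp=2, e=sp−y=2; I=2, D=e−e_prev=2; u=1/2·2+3/2·2+1/4·2=4.5; next y=-2/5·0+1/4·4.5=1.125
n=1: y=1.125, sp=2, e=sp−y=0.875; I=2.875, D=e−e_prev=-1.125; u=1/2·0.875+3/2·2.875+1/4·(-1.125)=4.46875; next y=-2/5·1.125+1/4·4.46875≈0.667188
n=2: y≈0.667188, sp=2, e=sp−y≈1.332813; I≈4.207813, D=e−e_prev≈0.457813; u=1/2·1.332813+3/2·4.207813+1/4·0.457813≈7.092578; next y=-2/5·0.667188+1/4·7.092578≈1.506270
n=3: y≈1.506270, sp=2, e=sp−y≈0.493730; I≈4.701543, D=e−e_prev≈-0.839082; u=1/2·0.493730+3/2·4.701543+1/4·(-0.839082)≈7.089409; next y=-2/5·1.506270+1/4·7.089409≈1.169844
n=4: y≈1.169844, sp=-3, e=sp−y≈-4.169844; I≈0.531698, D=e−e_prev≈-4.663575; u=1/2·(-4.169844)+3/2·0.531698+1/4·(-4.663575)≈-2.453268; next y=-2/5·1.169844+1/4·(-2.453268)≈-1.081255
n=5: y≈-1.081255, sp=-3, e=sp−y≈-1.918745; I≈-1.387047, D=e−e_prev≈2.251099; u=1/2·(-1.918745)+3/2·(-1.387047)+1/4·2.251099≈-2.477168; next y=-2/5·(-1.081255)+1/4·(-2.477168)≈-0.186790
n=6: y≈-0.186790, sp=-3, e=sp−y≈-2.813210; I≈-4.200257, D=e−e_prev≈-0.894465; u=1/2·(-2.813210)+3/2·(-4.200257)+1/4·(-0.894465)≈-7.930606; next y=-2/5·(-0.186790)+1/4·(-7.930606)≈-1.907936
n=7: y≈-1.907936, sp=-3, e=sp−y≈-1.092064; I≈-5.292321, D=e−e_prev≈1.721146; u=1/2·(-1.092064)+3/2·(-5.292321)+1/4·1.721146≈-8.054227; next y=-2/5·(-1.907936)+1/4·(-8.054227)≈-1.250383
n=8: y≈-1.250383, sp=-3, e=sp−y≈-1.749617; I≈-7.041938, D=e−e_prev≈-0.657553; u=1/2·(-1.749617)+3/2·(-7.041938)+1/4·(-0.657553)≈-11.602105; next y=-2/5·(-1.250383)+1/4·(-11.602105)≈-2.400373
n=9: y≈-2.400373, sp=-3, e=sp−y≈-0.599627; I≈-7.641565, D=e−e_prev≈1.149990; u=1/2·(-0.599627)+3/2·(-7.641565)+1/4·1.149990≈-11.474664; next y=-2/5·(-2.400373)+1/4·(-11.474664)≈-1.908517
n=10: y≈-1.908517, sp=-3, e=sp−y≈-1.091483; I≈-8.733049, D=e−e_prev≈-0.491856; u=1/2·(-1.091483)+3/2·(-8.733049)+1/4·(-0.491856)≈-13.768279; next y=-2/5·(-1.908517)+1/4·(-13.768279)≈-2.678663
n=11: y≈-2.678663, sp=-3, e=sp−y≈-0.321337; I≈-9.054386, D=e−e_prev≈0.770146; u=1/2·(-0.321337)+3/2·(-9.054386)+1/4·0.770146≈-13.549710; next y=-2/5·(-2.678663)+1/4·(-13.549710)≈-2.315962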